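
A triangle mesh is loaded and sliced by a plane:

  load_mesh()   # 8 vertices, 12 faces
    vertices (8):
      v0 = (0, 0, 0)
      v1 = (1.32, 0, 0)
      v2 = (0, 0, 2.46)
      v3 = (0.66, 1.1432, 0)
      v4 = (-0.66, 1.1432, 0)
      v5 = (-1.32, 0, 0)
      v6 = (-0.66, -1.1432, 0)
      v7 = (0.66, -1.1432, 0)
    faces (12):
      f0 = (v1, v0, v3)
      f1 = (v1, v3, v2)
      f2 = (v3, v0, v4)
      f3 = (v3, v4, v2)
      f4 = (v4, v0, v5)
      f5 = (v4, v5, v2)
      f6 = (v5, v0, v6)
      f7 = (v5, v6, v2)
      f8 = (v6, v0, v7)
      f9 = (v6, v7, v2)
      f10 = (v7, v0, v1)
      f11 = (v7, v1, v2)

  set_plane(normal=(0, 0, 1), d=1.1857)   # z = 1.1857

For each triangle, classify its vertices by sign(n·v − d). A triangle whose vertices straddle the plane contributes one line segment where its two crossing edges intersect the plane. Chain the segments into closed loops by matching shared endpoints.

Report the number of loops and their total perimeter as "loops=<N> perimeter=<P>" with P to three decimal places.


Straddling triangles (6 of 12):
  (v1,v3,v2) [--+] → (0.341885, 0.592187, 1.1857)–(0.683771, 0, 1.1857)  len=0.6838
  (v3,v4,v2) [--+] → (-0.341885, 0.592187, 1.1857)–(0.341885, 0.592187, 1.1857)  len=0.6838
  (v4,v5,v2) [--+] → (-0.683771, 0, 1.1857)–(-0.341885, 0.592187, 1.1857)  len=0.6838
  (v5,v6,v2) [--+] → (-0.341885, -0.592187, 1.1857)–(-0.683771, 0, 1.1857)  len=0.6838
  (v6,v7,v2) [--+] → (0.341885, -0.592187, 1.1857)–(-0.341885, -0.592187, 1.1857)  len=0.6838
  (v7,v1,v2) [--+] → (0.683771, 0, 1.1857)–(0.341885, -0.592187, 1.1857)  len=0.6838

Chained into 1 loop(s):
  loop 1: 6 segments, perimeter = 4.1027
Total perimeter = 4.103

loops=1 perimeter=4.103


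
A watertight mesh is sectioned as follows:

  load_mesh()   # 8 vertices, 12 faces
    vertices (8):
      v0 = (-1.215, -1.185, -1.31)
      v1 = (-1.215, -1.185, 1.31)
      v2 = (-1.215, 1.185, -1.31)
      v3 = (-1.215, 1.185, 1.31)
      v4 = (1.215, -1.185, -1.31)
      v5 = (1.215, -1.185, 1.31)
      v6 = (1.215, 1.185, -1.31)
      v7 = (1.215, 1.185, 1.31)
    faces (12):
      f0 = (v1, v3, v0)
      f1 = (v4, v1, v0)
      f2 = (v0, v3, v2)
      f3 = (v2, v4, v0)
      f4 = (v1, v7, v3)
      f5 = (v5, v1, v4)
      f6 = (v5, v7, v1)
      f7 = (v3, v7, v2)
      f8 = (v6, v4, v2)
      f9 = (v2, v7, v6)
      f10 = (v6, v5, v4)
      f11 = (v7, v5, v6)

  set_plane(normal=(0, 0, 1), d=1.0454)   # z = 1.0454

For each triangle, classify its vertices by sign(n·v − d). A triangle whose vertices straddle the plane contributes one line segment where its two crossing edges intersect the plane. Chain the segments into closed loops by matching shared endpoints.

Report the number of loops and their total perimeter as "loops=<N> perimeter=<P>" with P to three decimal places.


Straddling triangles (8 of 12):
  (v1,v3,v0) [++-] → (-1.215, 0.945648, 1.0454)–(-1.215, -1.185, 1.0454)  len=2.1306
  (v4,v1,v0) [-+-] → (-0.969589, -1.185, 1.0454)–(-1.215, -1.185, 1.0454)  len=0.2454
  (v0,v3,v2) [-+-] → (-1.215, 0.945648, 1.0454)–(-1.215, 1.185, 1.0454)  len=0.2394
  (v5,v1,v4) [++-] → (-0.969589, -1.185, 1.0454)–(1.215, -1.185, 1.0454)  len=2.1846
  (v3,v7,v2) [++-] → (0.969589, 1.185, 1.0454)–(-1.215, 1.185, 1.0454)  len=2.1846
  (v2,v7,v6) [-+-] → (0.969589, 1.185, 1.0454)–(1.215, 1.185, 1.0454)  len=0.2454
  (v6,v5,v4) [-+-] → (1.215, -0.945648, 1.0454)–(1.215, -1.185, 1.0454)  len=0.2394
  (v7,v5,v6) [++-] → (1.215, -0.945648, 1.0454)–(1.215, 1.185, 1.0454)  len=2.1306

Chained into 1 loop(s):
  loop 1: 8 segments, perimeter = 9.6000
Total perimeter = 9.600

loops=1 perimeter=9.600


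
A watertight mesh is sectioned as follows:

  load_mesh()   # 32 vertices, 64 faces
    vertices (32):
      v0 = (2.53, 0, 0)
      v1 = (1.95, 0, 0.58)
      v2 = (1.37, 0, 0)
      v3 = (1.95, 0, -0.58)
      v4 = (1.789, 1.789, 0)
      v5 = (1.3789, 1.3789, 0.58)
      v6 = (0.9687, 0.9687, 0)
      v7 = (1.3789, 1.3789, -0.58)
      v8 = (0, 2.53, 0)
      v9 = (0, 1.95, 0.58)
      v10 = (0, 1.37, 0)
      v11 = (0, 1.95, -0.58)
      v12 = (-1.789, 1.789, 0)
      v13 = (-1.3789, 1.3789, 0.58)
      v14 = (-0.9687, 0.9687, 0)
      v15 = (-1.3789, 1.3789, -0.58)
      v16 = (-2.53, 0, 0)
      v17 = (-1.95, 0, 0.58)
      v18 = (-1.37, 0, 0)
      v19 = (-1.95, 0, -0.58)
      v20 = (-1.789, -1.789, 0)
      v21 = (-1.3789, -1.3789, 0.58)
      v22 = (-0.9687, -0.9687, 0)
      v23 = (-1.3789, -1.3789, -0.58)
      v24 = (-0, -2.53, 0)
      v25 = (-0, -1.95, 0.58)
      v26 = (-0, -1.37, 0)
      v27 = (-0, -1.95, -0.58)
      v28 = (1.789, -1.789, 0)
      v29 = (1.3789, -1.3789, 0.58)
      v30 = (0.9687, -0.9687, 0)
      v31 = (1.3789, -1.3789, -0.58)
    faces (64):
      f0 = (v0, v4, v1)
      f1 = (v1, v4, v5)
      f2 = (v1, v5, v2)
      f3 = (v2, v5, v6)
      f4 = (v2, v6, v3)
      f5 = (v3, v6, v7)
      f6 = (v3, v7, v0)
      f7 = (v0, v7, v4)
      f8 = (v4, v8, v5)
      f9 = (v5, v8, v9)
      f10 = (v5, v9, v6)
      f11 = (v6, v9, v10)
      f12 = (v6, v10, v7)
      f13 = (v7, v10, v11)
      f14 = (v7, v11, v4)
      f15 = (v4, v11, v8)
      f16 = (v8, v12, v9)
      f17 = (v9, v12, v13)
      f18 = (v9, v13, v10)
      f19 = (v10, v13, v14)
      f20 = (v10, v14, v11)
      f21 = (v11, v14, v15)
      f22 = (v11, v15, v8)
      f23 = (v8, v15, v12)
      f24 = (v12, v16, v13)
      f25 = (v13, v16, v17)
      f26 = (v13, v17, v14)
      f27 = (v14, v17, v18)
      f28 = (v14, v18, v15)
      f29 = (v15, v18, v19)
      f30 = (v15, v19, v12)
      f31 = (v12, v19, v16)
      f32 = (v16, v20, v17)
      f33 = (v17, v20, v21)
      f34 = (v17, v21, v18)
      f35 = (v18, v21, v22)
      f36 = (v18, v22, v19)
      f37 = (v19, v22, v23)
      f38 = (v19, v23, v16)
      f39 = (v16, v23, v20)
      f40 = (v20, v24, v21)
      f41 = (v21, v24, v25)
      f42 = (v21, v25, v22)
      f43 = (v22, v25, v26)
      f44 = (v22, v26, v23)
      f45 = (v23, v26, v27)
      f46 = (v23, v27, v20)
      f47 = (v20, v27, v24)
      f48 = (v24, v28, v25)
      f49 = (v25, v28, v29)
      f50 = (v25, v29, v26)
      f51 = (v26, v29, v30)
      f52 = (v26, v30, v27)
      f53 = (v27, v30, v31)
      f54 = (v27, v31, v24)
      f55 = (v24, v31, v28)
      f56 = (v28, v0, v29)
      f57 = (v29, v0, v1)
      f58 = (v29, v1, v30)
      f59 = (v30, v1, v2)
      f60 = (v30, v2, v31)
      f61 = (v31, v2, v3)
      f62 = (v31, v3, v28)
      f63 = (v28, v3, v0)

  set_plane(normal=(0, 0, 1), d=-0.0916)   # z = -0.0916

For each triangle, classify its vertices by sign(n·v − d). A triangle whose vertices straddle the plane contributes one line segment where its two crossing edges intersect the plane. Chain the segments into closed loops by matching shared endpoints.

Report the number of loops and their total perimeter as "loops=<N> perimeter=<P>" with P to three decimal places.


Straddling triangles (32 of 64):
  (v2,v6,v3) [++-] → (1.12368, 0.815712, -0.0916)–(1.4616, 0, -0.0916)  len=0.8829
  (v3,v6,v7) [-+-] → (1.12368, 0.815712, -0.0916)–(1.03348, 1.03348, -0.0916)  len=0.2357
  (v3,v7,v0) [--+] → (2.34821, 0.217771, -0.0916)–(2.4384, 0, -0.0916)  len=0.2357
  (v0,v7,v4) [+-+] → (2.34821, 0.217771, -0.0916)–(1.72423, 1.72423, -0.0916)  len=1.6306
  (v6,v10,v7) [++-] → (0.217771, 1.37141, -0.0916)–(1.03348, 1.03348, -0.0916)  len=0.8829
  (v7,v10,v11) [-+-] → (0.217771, 1.37141, -0.0916)–(0, 1.4616, -0.0916)  len=0.2357
  (v7,v11,v4) [--+] → (1.50646, 1.81443, -0.0916)–(1.72423, 1.72423, -0.0916)  len=0.2357
  (v4,v11,v8) [+-+] → (1.50646, 1.81443, -0.0916)–(0, 2.4384, -0.0916)  len=1.6306
  (v10,v14,v11) [++-] → (-0.815712, 1.12368, -0.0916)–(0, 1.4616, -0.0916)  len=0.8829
  (v11,v14,v15) [-+-] → (-0.815712, 1.12368, -0.0916)–(-1.03348, 1.03348, -0.0916)  len=0.2357
  (v11,v15,v8) [--+] → (-0.217771, 2.34821, -0.0916)–(0, 2.4384, -0.0916)  len=0.2357
  (v8,v15,v12) [+-+] → (-0.217771, 2.34821, -0.0916)–(-1.72423, 1.72423, -0.0916)  len=1.6306
  (v14,v18,v15) [++-] → (-1.37141, 0.217771, -0.0916)–(-1.03348, 1.03348, -0.0916)  len=0.8829
  (v15,v18,v19) [-+-] → (-1.37141, 0.217771, -0.0916)–(-1.4616, 0, -0.0916)  len=0.2357
  (v15,v19,v12) [--+] → (-1.81443, 1.50646, -0.0916)–(-1.72423, 1.72423, -0.0916)  len=0.2357
  (v12,v19,v16) [+-+] → (-1.81443, 1.50646, -0.0916)–(-2.4384, 0, -0.0916)  len=1.6306
  (v18,v22,v19) [++-] → (-1.12368, -0.815712, -0.0916)–(-1.4616, 0, -0.0916)  len=0.8829
  (v19,v22,v23) [-+-] → (-1.12368, -0.815712, -0.0916)–(-1.03348, -1.03348, -0.0916)  len=0.2357
  (v19,v23,v16) [--+] → (-2.34821, -0.217771, -0.0916)–(-2.4384, 0, -0.0916)  len=0.2357
  (v16,v23,v20) [+-+] → (-2.34821, -0.217771, -0.0916)–(-1.72423, -1.72423, -0.0916)  len=1.6306
  (v22,v26,v23) [++-] → (-0.217771, -1.37141, -0.0916)–(-1.03348, -1.03348, -0.0916)  len=0.8829
  (v23,v26,v27) [-+-] → (-0.217771, -1.37141, -0.0916)–(0, -1.4616, -0.0916)  len=0.2357
  (v23,v27,v20) [--+] → (-1.50646, -1.81443, -0.0916)–(-1.72423, -1.72423, -0.0916)  len=0.2357
  (v20,v27,v24) [+-+] → (-1.50646, -1.81443, -0.0916)–(0, -2.4384, -0.0916)  len=1.6306
  (v26,v30,v27) [++-] → (0.815712, -1.12368, -0.0916)–(0, -1.4616, -0.0916)  len=0.8829
  (v27,v30,v31) [-+-] → (0.815712, -1.12368, -0.0916)–(1.03348, -1.03348, -0.0916)  len=0.2357
  (v27,v31,v24) [--+] → (0.217771, -2.34821, -0.0916)–(0, -2.4384, -0.0916)  len=0.2357
  (v24,v31,v28) [+-+] → (0.217771, -2.34821, -0.0916)–(1.72423, -1.72423, -0.0916)  len=1.6306
  (v30,v2,v31) [++-] → (1.37141, -0.217771, -0.0916)–(1.03348, -1.03348, -0.0916)  len=0.8829
  (v31,v2,v3) [-+-] → (1.37141, -0.217771, -0.0916)–(1.4616, 0, -0.0916)  len=0.2357
  (v31,v3,v28) [--+] → (1.81443, -1.50646, -0.0916)–(1.72423, -1.72423, -0.0916)  len=0.2357
  (v28,v3,v0) [+-+] → (1.81443, -1.50646, -0.0916)–(2.4384, 0, -0.0916)  len=1.6306

Chained into 2 loop(s):
  loop 1: 16 segments, perimeter = 8.9492
  loop 2: 16 segments, perimeter = 14.9303
Total perimeter = 23.879

loops=2 perimeter=23.879


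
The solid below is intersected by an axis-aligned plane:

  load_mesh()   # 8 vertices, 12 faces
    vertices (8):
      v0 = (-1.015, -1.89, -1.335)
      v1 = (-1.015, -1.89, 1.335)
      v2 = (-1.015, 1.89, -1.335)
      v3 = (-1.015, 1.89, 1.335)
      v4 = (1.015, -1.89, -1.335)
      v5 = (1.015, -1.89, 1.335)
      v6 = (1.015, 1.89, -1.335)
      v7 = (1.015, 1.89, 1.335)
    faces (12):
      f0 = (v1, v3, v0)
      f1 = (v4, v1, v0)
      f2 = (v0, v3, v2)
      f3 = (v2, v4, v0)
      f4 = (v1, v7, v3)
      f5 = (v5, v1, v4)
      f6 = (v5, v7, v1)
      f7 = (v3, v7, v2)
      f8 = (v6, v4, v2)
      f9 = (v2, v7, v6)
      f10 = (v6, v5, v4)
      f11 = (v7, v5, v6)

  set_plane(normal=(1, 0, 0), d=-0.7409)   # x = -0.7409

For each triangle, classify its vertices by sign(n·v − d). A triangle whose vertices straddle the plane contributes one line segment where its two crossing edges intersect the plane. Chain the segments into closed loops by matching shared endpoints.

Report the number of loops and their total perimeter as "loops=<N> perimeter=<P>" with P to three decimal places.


Straddling triangles (8 of 12):
  (v4,v1,v0) [+--] → (-0.7409, -1.89, 0.974484)–(-0.7409, -1.89, -1.335)  len=2.3095
  (v2,v4,v0) [-+-] → (-0.7409, 1.37961, -1.335)–(-0.7409, -1.89, -1.335)  len=3.2696
  (v1,v7,v3) [-+-] → (-0.7409, -1.37961, 1.335)–(-0.7409, 1.89, 1.335)  len=3.2696
  (v5,v1,v4) [+-+] → (-0.7409, -1.89, 1.335)–(-0.7409, -1.89, 0.974484)  len=0.3605
  (v5,v7,v1) [++-] → (-0.7409, -1.37961, 1.335)–(-0.7409, -1.89, 1.335)  len=0.5104
  (v3,v7,v2) [-+-] → (-0.7409, 1.89, 1.335)–(-0.7409, 1.89, -0.974484)  len=2.3095
  (v6,v4,v2) [++-] → (-0.7409, 1.37961, -1.335)–(-0.7409, 1.89, -1.335)  len=0.5104
  (v2,v7,v6) [-++] → (-0.7409, 1.89, -0.974484)–(-0.7409, 1.89, -1.335)  len=0.3605

Chained into 1 loop(s):
  loop 1: 8 segments, perimeter = 12.9000
Total perimeter = 12.900

loops=1 perimeter=12.900


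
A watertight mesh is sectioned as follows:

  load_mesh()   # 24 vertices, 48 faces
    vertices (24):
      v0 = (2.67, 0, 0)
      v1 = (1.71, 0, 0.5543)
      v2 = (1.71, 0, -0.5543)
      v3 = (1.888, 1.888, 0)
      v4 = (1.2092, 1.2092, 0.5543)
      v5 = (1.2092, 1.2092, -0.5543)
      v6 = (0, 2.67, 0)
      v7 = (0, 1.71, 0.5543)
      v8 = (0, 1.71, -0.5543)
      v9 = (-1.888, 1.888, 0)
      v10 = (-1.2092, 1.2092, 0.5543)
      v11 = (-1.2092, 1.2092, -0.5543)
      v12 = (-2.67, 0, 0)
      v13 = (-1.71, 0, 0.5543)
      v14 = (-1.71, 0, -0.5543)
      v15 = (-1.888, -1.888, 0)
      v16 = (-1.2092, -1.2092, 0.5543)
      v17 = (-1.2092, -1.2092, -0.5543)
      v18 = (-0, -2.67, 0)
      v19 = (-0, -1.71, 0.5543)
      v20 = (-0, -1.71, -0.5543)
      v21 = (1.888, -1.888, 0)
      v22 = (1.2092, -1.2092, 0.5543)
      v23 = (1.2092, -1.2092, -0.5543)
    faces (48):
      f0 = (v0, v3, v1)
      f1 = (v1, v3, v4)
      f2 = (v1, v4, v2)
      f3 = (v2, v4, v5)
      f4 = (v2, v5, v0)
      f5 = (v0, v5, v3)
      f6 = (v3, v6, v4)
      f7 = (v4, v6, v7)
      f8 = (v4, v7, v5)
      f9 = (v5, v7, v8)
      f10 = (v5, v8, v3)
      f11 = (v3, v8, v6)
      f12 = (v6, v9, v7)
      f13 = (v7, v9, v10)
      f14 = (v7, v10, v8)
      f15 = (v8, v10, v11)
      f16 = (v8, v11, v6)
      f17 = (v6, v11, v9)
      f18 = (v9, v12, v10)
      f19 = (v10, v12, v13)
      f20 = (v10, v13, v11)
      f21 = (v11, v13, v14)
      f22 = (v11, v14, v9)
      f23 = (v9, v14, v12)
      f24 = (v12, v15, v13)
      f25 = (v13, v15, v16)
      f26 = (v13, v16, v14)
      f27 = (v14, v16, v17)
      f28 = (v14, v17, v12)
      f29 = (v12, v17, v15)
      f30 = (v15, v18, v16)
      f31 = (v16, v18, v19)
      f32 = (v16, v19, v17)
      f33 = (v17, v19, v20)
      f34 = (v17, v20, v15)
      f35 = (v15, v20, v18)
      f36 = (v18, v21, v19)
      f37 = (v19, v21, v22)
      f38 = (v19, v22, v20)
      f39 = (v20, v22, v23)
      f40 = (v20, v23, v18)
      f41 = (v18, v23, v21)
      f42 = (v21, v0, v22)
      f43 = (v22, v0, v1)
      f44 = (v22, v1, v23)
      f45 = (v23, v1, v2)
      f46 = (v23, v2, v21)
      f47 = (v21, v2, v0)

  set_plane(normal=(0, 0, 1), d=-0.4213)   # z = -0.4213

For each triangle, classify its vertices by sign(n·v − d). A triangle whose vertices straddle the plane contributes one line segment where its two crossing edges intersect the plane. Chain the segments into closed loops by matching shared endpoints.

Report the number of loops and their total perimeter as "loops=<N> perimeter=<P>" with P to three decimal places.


Straddling triangles (32 of 48):
  (v1,v4,v2) [++-] → (1.64992, 0.145069, -0.4213)–(1.71, 0, -0.4213)  len=0.1570
  (v2,v4,v5) [-+-] → (1.64992, 0.145069, -0.4213)–(1.2092, 1.2092, -0.4213)  len=1.1518
  (v2,v5,v0) [--+] → (1.55971, 0.919062, -0.4213)–(1.94034, 0, -0.4213)  len=0.9948
  (v0,v5,v3) [+-+] → (1.55971, 0.919062, -0.4213)–(1.37207, 1.37207, -0.4213)  len=0.4903
  (v4,v7,v5) [++-] → (1.06413, 1.26928, -0.4213)–(1.2092, 1.2092, -0.4213)  len=0.1570
  (v5,v7,v8) [-+-] → (1.06413, 1.26928, -0.4213)–(0, 1.71, -0.4213)  len=1.1518
  (v5,v8,v3) [--+] → (0.453011, 1.75271, -0.4213)–(1.37207, 1.37207, -0.4213)  len=0.9948
  (v3,v8,v6) [+-+] → (0.453011, 1.75271, -0.4213)–(0, 1.94034, -0.4213)  len=0.4903
  (v7,v10,v8) [++-] → (-0.145069, 1.64992, -0.4213)–(0, 1.71, -0.4213)  len=0.1570
  (v8,v10,v11) [-+-] → (-0.145069, 1.64992, -0.4213)–(-1.2092, 1.2092, -0.4213)  len=1.1518
  (v8,v11,v6) [--+] → (-0.919062, 1.55971, -0.4213)–(0, 1.94034, -0.4213)  len=0.9948
  (v6,v11,v9) [+-+] → (-0.919062, 1.55971, -0.4213)–(-1.37207, 1.37207, -0.4213)  len=0.4903
  (v10,v13,v11) [++-] → (-1.26928, 1.06413, -0.4213)–(-1.2092, 1.2092, -0.4213)  len=0.1570
  (v11,v13,v14) [-+-] → (-1.26928, 1.06413, -0.4213)–(-1.71, 0, -0.4213)  len=1.1518
  (v11,v14,v9) [--+] → (-1.75271, 0.453011, -0.4213)–(-1.37207, 1.37207, -0.4213)  len=0.9948
  (v9,v14,v12) [+-+] → (-1.75271, 0.453011, -0.4213)–(-1.94034, 0, -0.4213)  len=0.4903
  (v13,v16,v14) [++-] → (-1.64992, -0.145069, -0.4213)–(-1.71, 0, -0.4213)  len=0.1570
  (v14,v16,v17) [-+-] → (-1.64992, -0.145069, -0.4213)–(-1.2092, -1.2092, -0.4213)  len=1.1518
  (v14,v17,v12) [--+] → (-1.55971, -0.919062, -0.4213)–(-1.94034, 0, -0.4213)  len=0.9948
  (v12,v17,v15) [+-+] → (-1.55971, -0.919062, -0.4213)–(-1.37207, -1.37207, -0.4213)  len=0.4903
  (v16,v19,v17) [++-] → (-1.06413, -1.26928, -0.4213)–(-1.2092, -1.2092, -0.4213)  len=0.1570
  (v17,v19,v20) [-+-] → (-1.06413, -1.26928, -0.4213)–(0, -1.71, -0.4213)  len=1.1518
  (v17,v20,v15) [--+] → (-0.453011, -1.75271, -0.4213)–(-1.37207, -1.37207, -0.4213)  len=0.9948
  (v15,v20,v18) [+-+] → (-0.453011, -1.75271, -0.4213)–(0, -1.94034, -0.4213)  len=0.4903
  (v19,v22,v20) [++-] → (0.145069, -1.64992, -0.4213)–(0, -1.71, -0.4213)  len=0.1570
  (v20,v22,v23) [-+-] → (0.145069, -1.64992, -0.4213)–(1.2092, -1.2092, -0.4213)  len=1.1518
  (v20,v23,v18) [--+] → (0.919062, -1.55971, -0.4213)–(0, -1.94034, -0.4213)  len=0.9948
  (v18,v23,v21) [+-+] → (0.919062, -1.55971, -0.4213)–(1.37207, -1.37207, -0.4213)  len=0.4903
  (v22,v1,v23) [++-] → (1.26928, -1.06413, -0.4213)–(1.2092, -1.2092, -0.4213)  len=0.1570
  (v23,v1,v2) [-+-] → (1.26928, -1.06413, -0.4213)–(1.71, 0, -0.4213)  len=1.1518
  (v23,v2,v21) [--+] → (1.75271, -0.453011, -0.4213)–(1.37207, -1.37207, -0.4213)  len=0.9948
  (v21,v2,v0) [+-+] → (1.75271, -0.453011, -0.4213)–(1.94034, 0, -0.4213)  len=0.4903

Chained into 2 loop(s):
  loop 1: 16 segments, perimeter = 10.4704
  loop 2: 16 segments, perimeter = 11.8808
Total perimeter = 22.351

loops=2 perimeter=22.351


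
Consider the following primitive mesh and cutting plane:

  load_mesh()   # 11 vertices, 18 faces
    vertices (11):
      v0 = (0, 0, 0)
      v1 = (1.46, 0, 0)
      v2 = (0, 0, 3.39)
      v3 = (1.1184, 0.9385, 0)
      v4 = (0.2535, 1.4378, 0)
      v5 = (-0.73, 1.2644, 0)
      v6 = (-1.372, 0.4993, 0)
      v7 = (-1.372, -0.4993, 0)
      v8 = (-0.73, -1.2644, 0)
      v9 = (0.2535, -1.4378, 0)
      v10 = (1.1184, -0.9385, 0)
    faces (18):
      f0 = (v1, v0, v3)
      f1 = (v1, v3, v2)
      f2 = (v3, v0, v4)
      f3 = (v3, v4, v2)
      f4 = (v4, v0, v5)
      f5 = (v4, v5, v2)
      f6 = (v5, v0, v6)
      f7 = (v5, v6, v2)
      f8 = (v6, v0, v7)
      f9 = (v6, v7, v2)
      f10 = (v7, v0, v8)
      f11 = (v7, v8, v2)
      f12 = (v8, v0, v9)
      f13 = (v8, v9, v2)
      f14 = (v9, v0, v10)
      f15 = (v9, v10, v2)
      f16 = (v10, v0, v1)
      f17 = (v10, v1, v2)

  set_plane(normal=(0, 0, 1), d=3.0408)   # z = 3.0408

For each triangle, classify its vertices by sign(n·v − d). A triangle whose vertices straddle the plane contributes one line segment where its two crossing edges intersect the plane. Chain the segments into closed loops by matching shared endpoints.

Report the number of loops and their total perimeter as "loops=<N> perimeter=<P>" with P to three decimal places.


loops=1 perimeter=0.926

Straddling triangles (9 of 18):
  (v1,v3,v2) [--+] → (0.115205, 0.0966738, 3.0408)–(0.150393, 0, 3.0408)  len=0.1029
  (v3,v4,v2) [--+] → (0.0261127, 0.148106, 3.0408)–(0.115205, 0.0966738, 3.0408)  len=0.1029
  (v4,v5,v2) [--+] → (-0.0751965, 0.130244, 3.0408)–(0.0261127, 0.148106, 3.0408)  len=0.1029
  (v5,v6,v2) [--+] → (-0.141328, 0.0514323, 3.0408)–(-0.0751965, 0.130244, 3.0408)  len=0.1029
  (v6,v7,v2) [--+] → (-0.141328, -0.0514323, 3.0408)–(-0.141328, 0.0514323, 3.0408)  len=0.1029
  (v7,v8,v2) [--+] → (-0.0751965, -0.130244, 3.0408)–(-0.141328, -0.0514323, 3.0408)  len=0.1029
  (v8,v9,v2) [--+] → (0.0261127, -0.148106, 3.0408)–(-0.0751965, -0.130244, 3.0408)  len=0.1029
  (v9,v10,v2) [--+] → (0.115205, -0.0966738, 3.0408)–(0.0261127, -0.148106, 3.0408)  len=0.1029
  (v10,v1,v2) [--+] → (0.150393, 0, 3.0408)–(0.115205, -0.0966738, 3.0408)  len=0.1029

Chained into 1 loop(s):
  loop 1: 9 segments, perimeter = 0.9259
Total perimeter = 0.926


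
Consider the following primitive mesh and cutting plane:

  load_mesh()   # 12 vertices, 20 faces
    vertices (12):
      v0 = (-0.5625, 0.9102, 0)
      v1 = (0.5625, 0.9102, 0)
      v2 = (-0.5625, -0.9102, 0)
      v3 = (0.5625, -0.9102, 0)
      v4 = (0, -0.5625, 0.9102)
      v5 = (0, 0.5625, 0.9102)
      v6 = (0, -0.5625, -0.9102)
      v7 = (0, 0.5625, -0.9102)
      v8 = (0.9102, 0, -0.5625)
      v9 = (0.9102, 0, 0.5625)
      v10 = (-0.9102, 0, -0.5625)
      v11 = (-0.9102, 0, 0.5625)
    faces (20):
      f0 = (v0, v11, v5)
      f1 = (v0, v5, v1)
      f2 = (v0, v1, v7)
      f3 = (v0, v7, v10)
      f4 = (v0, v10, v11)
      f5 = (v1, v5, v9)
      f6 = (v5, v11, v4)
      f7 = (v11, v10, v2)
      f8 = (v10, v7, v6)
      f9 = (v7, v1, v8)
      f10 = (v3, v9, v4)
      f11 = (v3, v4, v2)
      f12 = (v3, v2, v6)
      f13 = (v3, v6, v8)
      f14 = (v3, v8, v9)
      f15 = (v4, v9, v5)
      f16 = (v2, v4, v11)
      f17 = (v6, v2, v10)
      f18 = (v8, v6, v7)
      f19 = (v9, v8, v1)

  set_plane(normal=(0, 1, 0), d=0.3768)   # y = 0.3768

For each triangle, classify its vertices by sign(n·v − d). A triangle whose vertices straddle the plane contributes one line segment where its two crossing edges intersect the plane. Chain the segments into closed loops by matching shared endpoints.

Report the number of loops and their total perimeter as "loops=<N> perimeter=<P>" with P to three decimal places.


Straddling triangles (10 of 20):
  (v0,v11,v5) [+-+] → (-0.766261, 0.3768, 0.329639)–(-0.300487, 0.3768, 0.795413)  len=0.6587
  (v0,v7,v10) [++-] → (-0.300487, 0.3768, -0.795413)–(-0.766261, 0.3768, -0.329639)  len=0.6587
  (v0,v10,v11) [+--] → (-0.766261, 0.3768, -0.329639)–(-0.766261, 0.3768, 0.329639)  len=0.6593
  (v1,v5,v9) [++-] → (0.300487, 0.3768, 0.795413)–(0.766261, 0.3768, 0.329639)  len=0.6587
  (v5,v11,v4) [+--] → (-0.300487, 0.3768, 0.795413)–(0, 0.3768, 0.9102)  len=0.3217
  (v10,v7,v6) [-+-] → (-0.300487, 0.3768, -0.795413)–(0, 0.3768, -0.9102)  len=0.3217
  (v7,v1,v8) [++-] → (0.766261, 0.3768, -0.329639)–(0.300487, 0.3768, -0.795413)  len=0.6587
  (v4,v9,v5) [--+] → (0.300487, 0.3768, 0.795413)–(0, 0.3768, 0.9102)  len=0.3217
  (v8,v6,v7) [--+] → (0, 0.3768, -0.9102)–(0.300487, 0.3768, -0.795413)  len=0.3217
  (v9,v8,v1) [--+] → (0.766261, 0.3768, -0.329639)–(0.766261, 0.3768, 0.329639)  len=0.6593

Chained into 1 loop(s):
  loop 1: 10 segments, perimeter = 5.2400
Total perimeter = 5.240

loops=1 perimeter=5.240


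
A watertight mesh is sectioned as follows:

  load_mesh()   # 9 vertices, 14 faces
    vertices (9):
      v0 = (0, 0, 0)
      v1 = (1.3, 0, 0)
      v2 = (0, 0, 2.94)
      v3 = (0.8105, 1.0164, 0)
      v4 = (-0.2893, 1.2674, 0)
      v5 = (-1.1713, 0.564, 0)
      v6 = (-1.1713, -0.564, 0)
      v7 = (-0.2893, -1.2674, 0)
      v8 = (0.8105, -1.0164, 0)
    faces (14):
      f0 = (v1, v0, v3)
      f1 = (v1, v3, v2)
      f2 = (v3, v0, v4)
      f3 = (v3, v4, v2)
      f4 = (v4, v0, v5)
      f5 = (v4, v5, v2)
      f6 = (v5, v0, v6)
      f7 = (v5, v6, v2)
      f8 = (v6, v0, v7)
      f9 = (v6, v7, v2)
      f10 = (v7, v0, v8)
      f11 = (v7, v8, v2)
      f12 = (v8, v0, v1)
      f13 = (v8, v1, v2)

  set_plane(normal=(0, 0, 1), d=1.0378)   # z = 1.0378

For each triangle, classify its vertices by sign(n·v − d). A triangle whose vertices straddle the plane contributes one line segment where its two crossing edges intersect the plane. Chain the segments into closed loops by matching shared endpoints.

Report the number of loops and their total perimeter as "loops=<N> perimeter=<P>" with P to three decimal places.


Straddling triangles (7 of 14):
  (v1,v3,v2) [--+] → (0.524399, 0.657618, 1.0378)–(0.841109, 0, 1.0378)  len=0.7299
  (v3,v4,v2) [--+] → (-0.187179, 0.820016, 1.0378)–(0.524399, 0.657618, 1.0378)  len=0.7299
  (v4,v5,v2) [--+] → (-0.757839, 0.364912, 1.0378)–(-0.187179, 0.820016, 1.0378)  len=0.7299
  (v5,v6,v2) [--+] → (-0.757839, -0.364912, 1.0378)–(-0.757839, 0.364912, 1.0378)  len=0.7298
  (v6,v7,v2) [--+] → (-0.187179, -0.820016, 1.0378)–(-0.757839, -0.364912, 1.0378)  len=0.7299
  (v7,v8,v2) [--+] → (0.524399, -0.657618, 1.0378)–(-0.187179, -0.820016, 1.0378)  len=0.7299
  (v8,v1,v2) [--+] → (0.841109, 0, 1.0378)–(0.524399, -0.657618, 1.0378)  len=0.7299

Chained into 1 loop(s):
  loop 1: 7 segments, perimeter = 5.1092
Total perimeter = 5.109

loops=1 perimeter=5.109


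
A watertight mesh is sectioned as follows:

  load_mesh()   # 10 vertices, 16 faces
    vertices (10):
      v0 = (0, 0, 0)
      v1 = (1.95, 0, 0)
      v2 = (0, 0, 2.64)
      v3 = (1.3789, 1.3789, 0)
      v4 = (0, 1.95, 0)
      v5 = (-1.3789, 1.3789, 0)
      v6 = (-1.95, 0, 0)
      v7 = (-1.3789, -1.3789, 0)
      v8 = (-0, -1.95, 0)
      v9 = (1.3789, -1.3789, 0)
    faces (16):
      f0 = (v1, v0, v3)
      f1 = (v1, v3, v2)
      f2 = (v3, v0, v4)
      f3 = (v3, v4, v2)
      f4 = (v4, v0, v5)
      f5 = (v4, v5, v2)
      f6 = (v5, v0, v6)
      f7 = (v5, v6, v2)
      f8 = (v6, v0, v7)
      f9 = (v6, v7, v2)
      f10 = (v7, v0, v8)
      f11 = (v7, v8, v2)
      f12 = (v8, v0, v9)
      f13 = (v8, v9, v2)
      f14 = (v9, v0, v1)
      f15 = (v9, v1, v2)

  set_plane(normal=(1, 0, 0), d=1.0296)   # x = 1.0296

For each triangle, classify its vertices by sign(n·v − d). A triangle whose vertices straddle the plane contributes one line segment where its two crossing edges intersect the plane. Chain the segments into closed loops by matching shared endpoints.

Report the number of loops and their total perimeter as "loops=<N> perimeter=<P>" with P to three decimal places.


loops=1 perimeter=7.071

Straddling triangles (8 of 16):
  (v1,v0,v3) [+-+] → (1.0296, 0, 0)–(1.0296, 1.0296, 0)  len=1.0296
  (v1,v3,v2) [++-] → (1.0296, 1.0296, 0.668759)–(1.0296, 0, 1.24608)  len=1.1804
  (v3,v0,v4) [+--] → (1.0296, 1.0296, 0)–(1.0296, 1.52357, 0)  len=0.4940
  (v3,v4,v2) [+--] → (1.0296, 1.52357, 0)–(1.0296, 1.0296, 0.668759)  len=0.8314
  (v8,v0,v9) [--+] → (1.0296, -1.0296, 0)–(1.0296, -1.52357, 0)  len=0.4940
  (v8,v9,v2) [-+-] → (1.0296, -1.52357, 0)–(1.0296, -1.0296, 0.668759)  len=0.8314
  (v9,v0,v1) [+-+] → (1.0296, -1.0296, 0)–(1.0296, 0, 0)  len=1.0296
  (v9,v1,v2) [++-] → (1.0296, 0, 1.24608)–(1.0296, -1.0296, 0.668759)  len=1.1804

Chained into 1 loop(s):
  loop 1: 8 segments, perimeter = 7.0708
Total perimeter = 7.071


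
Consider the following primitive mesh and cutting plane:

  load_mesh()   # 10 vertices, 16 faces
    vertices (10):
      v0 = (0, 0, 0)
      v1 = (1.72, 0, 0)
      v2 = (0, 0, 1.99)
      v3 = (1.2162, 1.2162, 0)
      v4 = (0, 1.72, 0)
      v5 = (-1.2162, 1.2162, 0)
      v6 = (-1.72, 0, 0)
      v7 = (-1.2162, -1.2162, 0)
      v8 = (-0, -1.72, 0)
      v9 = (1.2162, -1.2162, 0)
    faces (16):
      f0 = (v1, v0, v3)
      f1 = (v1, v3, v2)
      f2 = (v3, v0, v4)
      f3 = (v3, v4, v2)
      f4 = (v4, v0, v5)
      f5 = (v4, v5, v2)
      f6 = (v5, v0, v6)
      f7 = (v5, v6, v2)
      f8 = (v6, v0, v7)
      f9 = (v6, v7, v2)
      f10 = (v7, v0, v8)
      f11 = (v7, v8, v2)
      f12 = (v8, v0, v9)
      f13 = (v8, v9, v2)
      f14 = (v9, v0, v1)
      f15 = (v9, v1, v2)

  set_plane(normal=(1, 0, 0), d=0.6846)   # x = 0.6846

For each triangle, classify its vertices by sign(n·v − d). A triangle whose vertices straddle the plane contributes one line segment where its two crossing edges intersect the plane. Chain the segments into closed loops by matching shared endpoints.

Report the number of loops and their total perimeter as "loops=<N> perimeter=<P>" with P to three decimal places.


loops=1 perimeter=6.691

Straddling triangles (8 of 16):
  (v1,v0,v3) [+-+] → (0.6846, 0, 0)–(0.6846, 0.6846, 0)  len=0.6846
  (v1,v3,v2) [++-] → (0.6846, 0.6846, 0.869827)–(0.6846, 0, 1.19793)  len=0.7592
  (v3,v0,v4) [+--] → (0.6846, 0.6846, 0)–(0.6846, 1.43641, 0)  len=0.7518
  (v3,v4,v2) [+--] → (0.6846, 1.43641, 0)–(0.6846, 0.6846, 0.869827)  len=1.1497
  (v8,v0,v9) [--+] → (0.6846, -0.6846, 0)–(0.6846, -1.43641, 0)  len=0.7518
  (v8,v9,v2) [-+-] → (0.6846, -1.43641, 0)–(0.6846, -0.6846, 0.869827)  len=1.1497
  (v9,v0,v1) [+-+] → (0.6846, -0.6846, 0)–(0.6846, 0, 0)  len=0.6846
  (v9,v1,v2) [++-] → (0.6846, 0, 1.19793)–(0.6846, -0.6846, 0.869827)  len=0.7592

Chained into 1 loop(s):
  loop 1: 8 segments, perimeter = 6.6906
Total perimeter = 6.691


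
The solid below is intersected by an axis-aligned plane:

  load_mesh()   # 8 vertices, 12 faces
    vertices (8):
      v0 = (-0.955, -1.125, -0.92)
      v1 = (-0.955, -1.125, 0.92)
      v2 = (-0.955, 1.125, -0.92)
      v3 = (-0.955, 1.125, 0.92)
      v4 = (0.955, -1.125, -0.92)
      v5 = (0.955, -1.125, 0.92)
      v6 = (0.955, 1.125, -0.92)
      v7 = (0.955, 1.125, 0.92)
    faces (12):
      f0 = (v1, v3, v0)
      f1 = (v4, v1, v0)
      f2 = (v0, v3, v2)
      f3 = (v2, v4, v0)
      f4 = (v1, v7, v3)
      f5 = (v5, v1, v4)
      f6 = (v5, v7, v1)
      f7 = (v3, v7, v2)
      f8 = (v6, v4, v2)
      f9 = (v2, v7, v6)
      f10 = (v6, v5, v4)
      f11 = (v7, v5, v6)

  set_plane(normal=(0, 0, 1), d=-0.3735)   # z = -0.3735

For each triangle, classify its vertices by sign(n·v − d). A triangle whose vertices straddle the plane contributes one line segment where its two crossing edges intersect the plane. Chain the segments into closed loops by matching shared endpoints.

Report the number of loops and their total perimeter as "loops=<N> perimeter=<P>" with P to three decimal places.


loops=1 perimeter=8.320

Straddling triangles (8 of 12):
  (v1,v3,v0) [++-] → (-0.955, -0.456726, -0.3735)–(-0.955, -1.125, -0.3735)  len=0.6683
  (v4,v1,v0) [-+-] → (0.387709, -1.125, -0.3735)–(-0.955, -1.125, -0.3735)  len=1.3427
  (v0,v3,v2) [-+-] → (-0.955, -0.456726, -0.3735)–(-0.955, 1.125, -0.3735)  len=1.5817
  (v5,v1,v4) [++-] → (0.387709, -1.125, -0.3735)–(0.955, -1.125, -0.3735)  len=0.5673
  (v3,v7,v2) [++-] → (-0.387709, 1.125, -0.3735)–(-0.955, 1.125, -0.3735)  len=0.5673
  (v2,v7,v6) [-+-] → (-0.387709, 1.125, -0.3735)–(0.955, 1.125, -0.3735)  len=1.3427
  (v6,v5,v4) [-+-] → (0.955, 0.456726, -0.3735)–(0.955, -1.125, -0.3735)  len=1.5817
  (v7,v5,v6) [++-] → (0.955, 0.456726, -0.3735)–(0.955, 1.125, -0.3735)  len=0.6683

Chained into 1 loop(s):
  loop 1: 8 segments, perimeter = 8.3200
Total perimeter = 8.320


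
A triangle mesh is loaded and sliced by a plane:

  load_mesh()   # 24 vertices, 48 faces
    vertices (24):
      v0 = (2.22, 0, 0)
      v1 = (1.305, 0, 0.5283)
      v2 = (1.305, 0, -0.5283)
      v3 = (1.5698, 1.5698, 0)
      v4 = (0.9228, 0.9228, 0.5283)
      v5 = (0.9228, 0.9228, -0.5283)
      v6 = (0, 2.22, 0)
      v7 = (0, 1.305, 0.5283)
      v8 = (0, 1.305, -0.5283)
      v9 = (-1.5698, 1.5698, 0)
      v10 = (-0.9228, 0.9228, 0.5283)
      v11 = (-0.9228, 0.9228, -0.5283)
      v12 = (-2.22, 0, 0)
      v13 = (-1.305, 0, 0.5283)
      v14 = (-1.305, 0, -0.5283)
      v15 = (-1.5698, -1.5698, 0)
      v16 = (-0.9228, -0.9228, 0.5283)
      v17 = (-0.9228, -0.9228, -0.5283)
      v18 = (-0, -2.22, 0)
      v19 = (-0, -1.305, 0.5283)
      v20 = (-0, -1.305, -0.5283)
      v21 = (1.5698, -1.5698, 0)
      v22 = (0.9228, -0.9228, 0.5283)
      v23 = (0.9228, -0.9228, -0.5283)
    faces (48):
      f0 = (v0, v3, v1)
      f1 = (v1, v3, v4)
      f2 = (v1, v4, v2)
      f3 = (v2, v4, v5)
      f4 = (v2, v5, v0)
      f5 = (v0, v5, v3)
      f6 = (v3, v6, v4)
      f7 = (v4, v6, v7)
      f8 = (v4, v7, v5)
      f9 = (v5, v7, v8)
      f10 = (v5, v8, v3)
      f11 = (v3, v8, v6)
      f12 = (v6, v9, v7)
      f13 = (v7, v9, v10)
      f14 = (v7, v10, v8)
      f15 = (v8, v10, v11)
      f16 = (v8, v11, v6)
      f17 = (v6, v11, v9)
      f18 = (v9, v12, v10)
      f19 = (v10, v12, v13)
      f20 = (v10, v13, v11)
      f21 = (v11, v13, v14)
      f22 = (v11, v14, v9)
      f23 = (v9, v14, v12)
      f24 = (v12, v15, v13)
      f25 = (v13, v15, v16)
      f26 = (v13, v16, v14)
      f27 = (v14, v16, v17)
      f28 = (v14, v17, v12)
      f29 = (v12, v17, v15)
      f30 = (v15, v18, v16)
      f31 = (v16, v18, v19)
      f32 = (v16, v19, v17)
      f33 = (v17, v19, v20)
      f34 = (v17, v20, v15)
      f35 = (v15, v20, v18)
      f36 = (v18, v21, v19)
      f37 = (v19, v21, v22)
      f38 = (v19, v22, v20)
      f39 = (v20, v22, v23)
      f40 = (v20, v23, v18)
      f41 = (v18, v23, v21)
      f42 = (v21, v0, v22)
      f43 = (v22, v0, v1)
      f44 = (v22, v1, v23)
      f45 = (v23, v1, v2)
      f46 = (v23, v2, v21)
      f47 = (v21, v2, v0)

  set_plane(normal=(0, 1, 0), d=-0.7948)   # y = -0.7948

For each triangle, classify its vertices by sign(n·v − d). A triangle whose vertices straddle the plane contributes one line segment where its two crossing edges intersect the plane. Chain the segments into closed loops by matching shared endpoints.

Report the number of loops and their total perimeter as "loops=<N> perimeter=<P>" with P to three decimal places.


loops=2 perimeter=6.339

Straddling triangles (12 of 48):
  (v12,v15,v13) [+-+] → (-1.8908, -0.7948, 0)–(-1.43907, -0.7948, 0.260818)  len=0.5216
  (v13,v15,v16) [+--] → (-1.43907, -0.7948, 0.260818)–(-0.975814, -0.7948, 0.5283)  len=0.5349
  (v13,v16,v14) [+-+] → (-0.975814, -0.7948, 0.5283)–(-0.975814, -0.7948, 0.381741)  len=0.1466
  (v14,v16,v17) [+--] → (-0.975814, -0.7948, 0.381741)–(-0.975814, -0.7948, -0.5283)  len=0.9100
  (v14,v17,v12) [+-+] → (-0.975814, -0.7948, -0.5283)–(-1.10273, -0.7948, -0.45502)  len=0.1466
  (v12,v17,v15) [+--] → (-1.10273, -0.7948, -0.45502)–(-1.8908, -0.7948, 0)  len=0.9100
  (v21,v0,v22) [-+-] → (1.8908, -0.7948, 0)–(1.10273, -0.7948, 0.45502)  len=0.9100
  (v22,v0,v1) [-++] → (1.10273, -0.7948, 0.45502)–(0.975814, -0.7948, 0.5283)  len=0.1466
  (v22,v1,v23) [-+-] → (0.975814, -0.7948, 0.5283)–(0.975814, -0.7948, -0.381741)  len=0.9100
  (v23,v1,v2) [-++] → (0.975814, -0.7948, -0.381741)–(0.975814, -0.7948, -0.5283)  len=0.1466
  (v23,v2,v21) [-+-] → (0.975814, -0.7948, -0.5283)–(1.43907, -0.7948, -0.260818)  len=0.5349
  (v21,v2,v0) [-++] → (1.43907, -0.7948, -0.260818)–(1.8908, -0.7948, 0)  len=0.5216

Chained into 2 loop(s):
  loop 1: 6 segments, perimeter = 3.1697
  loop 2: 6 segments, perimeter = 3.1697
Total perimeter = 6.339


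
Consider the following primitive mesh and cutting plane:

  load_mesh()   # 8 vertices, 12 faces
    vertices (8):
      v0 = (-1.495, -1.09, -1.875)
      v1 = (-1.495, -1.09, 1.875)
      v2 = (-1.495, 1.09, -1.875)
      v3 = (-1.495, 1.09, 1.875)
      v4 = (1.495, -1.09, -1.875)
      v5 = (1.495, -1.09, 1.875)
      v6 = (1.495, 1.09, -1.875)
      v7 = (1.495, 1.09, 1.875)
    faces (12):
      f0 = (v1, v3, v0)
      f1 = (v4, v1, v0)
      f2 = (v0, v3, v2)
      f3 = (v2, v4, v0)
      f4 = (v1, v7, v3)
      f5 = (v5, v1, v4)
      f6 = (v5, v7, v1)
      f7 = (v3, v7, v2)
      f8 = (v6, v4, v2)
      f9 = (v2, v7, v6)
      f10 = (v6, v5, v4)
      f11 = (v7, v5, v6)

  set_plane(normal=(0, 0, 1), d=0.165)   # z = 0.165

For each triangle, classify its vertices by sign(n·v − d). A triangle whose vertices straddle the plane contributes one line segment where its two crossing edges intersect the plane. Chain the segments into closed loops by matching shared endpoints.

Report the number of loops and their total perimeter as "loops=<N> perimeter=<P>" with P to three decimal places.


loops=1 perimeter=10.340

Straddling triangles (8 of 12):
  (v1,v3,v0) [++-] → (-1.495, 0.09592, 0.165)–(-1.495, -1.09, 0.165)  len=1.1859
  (v4,v1,v0) [-+-] → (-0.13156, -1.09, 0.165)–(-1.495, -1.09, 0.165)  len=1.3634
  (v0,v3,v2) [-+-] → (-1.495, 0.09592, 0.165)–(-1.495, 1.09, 0.165)  len=0.9941
  (v5,v1,v4) [++-] → (-0.13156, -1.09, 0.165)–(1.495, -1.09, 0.165)  len=1.6266
  (v3,v7,v2) [++-] → (0.13156, 1.09, 0.165)–(-1.495, 1.09, 0.165)  len=1.6266
  (v2,v7,v6) [-+-] → (0.13156, 1.09, 0.165)–(1.495, 1.09, 0.165)  len=1.3634
  (v6,v5,v4) [-+-] → (1.495, -0.09592, 0.165)–(1.495, -1.09, 0.165)  len=0.9941
  (v7,v5,v6) [++-] → (1.495, -0.09592, 0.165)–(1.495, 1.09, 0.165)  len=1.1859

Chained into 1 loop(s):
  loop 1: 8 segments, perimeter = 10.3400
Total perimeter = 10.340


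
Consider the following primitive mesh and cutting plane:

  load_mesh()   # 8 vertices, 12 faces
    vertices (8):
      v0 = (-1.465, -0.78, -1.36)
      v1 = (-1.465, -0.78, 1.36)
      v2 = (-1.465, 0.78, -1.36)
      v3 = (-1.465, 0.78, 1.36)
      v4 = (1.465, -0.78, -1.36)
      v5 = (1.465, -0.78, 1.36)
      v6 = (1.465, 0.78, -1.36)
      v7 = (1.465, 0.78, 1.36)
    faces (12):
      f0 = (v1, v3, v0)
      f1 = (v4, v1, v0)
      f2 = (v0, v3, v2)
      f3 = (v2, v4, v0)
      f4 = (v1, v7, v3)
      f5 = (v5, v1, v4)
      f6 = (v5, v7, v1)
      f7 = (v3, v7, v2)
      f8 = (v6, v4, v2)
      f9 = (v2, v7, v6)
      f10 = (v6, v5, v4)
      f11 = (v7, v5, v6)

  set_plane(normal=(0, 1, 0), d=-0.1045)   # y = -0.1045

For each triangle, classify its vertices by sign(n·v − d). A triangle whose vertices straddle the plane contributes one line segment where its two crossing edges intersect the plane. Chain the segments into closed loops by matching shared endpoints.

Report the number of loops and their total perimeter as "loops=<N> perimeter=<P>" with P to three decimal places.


loops=1 perimeter=11.300

Straddling triangles (8 of 12):
  (v1,v3,v0) [-+-] → (-1.465, -0.1045, 1.36)–(-1.465, -0.1045, -0.182205)  len=1.5422
  (v0,v3,v2) [-++] → (-1.465, -0.1045, -0.182205)–(-1.465, -0.1045, -1.36)  len=1.1778
  (v2,v4,v0) [+--] → (0.196272, -0.1045, -1.36)–(-1.465, -0.1045, -1.36)  len=1.6613
  (v1,v7,v3) [-++] → (-0.196272, -0.1045, 1.36)–(-1.465, -0.1045, 1.36)  len=1.2687
  (v5,v7,v1) [-+-] → (1.465, -0.1045, 1.36)–(-0.196272, -0.1045, 1.36)  len=1.6613
  (v6,v4,v2) [+-+] → (1.465, -0.1045, -1.36)–(0.196272, -0.1045, -1.36)  len=1.2687
  (v6,v5,v4) [+--] → (1.465, -0.1045, 0.182205)–(1.465, -0.1045, -1.36)  len=1.5422
  (v7,v5,v6) [+-+] → (1.465, -0.1045, 1.36)–(1.465, -0.1045, 0.182205)  len=1.1778

Chained into 1 loop(s):
  loop 1: 8 segments, perimeter = 11.3000
Total perimeter = 11.300


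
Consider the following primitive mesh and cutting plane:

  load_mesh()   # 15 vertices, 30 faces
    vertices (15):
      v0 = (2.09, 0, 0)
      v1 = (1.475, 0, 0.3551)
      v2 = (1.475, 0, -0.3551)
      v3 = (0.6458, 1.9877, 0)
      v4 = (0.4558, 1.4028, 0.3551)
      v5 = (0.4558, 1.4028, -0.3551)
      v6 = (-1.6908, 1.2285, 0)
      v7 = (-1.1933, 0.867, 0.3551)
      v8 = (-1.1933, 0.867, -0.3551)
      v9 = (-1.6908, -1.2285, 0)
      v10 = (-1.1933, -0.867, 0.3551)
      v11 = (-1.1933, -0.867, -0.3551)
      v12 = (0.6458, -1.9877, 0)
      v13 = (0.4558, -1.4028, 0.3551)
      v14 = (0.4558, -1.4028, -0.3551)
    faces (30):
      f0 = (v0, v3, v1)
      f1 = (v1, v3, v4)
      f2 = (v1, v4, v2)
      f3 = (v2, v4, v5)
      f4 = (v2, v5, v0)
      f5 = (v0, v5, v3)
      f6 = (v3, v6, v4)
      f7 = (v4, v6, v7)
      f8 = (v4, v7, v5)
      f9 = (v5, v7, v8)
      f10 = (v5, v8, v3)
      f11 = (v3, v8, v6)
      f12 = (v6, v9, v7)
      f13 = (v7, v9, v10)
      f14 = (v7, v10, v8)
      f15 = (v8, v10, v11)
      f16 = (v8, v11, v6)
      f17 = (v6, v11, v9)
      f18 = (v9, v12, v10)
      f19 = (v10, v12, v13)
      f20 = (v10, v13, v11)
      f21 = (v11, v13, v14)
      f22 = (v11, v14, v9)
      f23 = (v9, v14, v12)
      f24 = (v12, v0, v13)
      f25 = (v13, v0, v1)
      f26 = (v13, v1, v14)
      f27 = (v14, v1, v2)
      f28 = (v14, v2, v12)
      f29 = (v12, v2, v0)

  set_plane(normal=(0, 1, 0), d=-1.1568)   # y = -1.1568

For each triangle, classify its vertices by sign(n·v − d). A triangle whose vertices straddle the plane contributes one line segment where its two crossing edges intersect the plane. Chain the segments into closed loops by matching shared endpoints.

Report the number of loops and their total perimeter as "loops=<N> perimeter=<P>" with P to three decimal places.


loops=2 perimeter=5.727

Straddling triangles (14 of 30):
  (v6,v9,v7) [+-+] → (-1.6908, -1.1568, 0)–(-1.67378, -1.1568, 0.0121502)  len=0.0209
  (v7,v9,v10) [+-+] → (-1.67378, -1.1568, 0.0121502)–(-1.59213, -1.1568, 0.0704306)  len=0.1003
  (v6,v11,v9) [++-] → (-1.59213, -1.1568, -0.0704306)–(-1.6908, -1.1568, 0)  len=0.1212
  (v9,v12,v10) [--+] → (-0.71773, -1.1568, 0.263275)–(-1.59213, -1.1568, 0.0704306)  len=0.8954
  (v10,v12,v13) [+--] → (-0.71773, -1.1568, 0.263275)–(-0.301346, -1.1568, 0.3551)  len=0.4264
  (v10,v13,v11) [+-+] → (-0.301346, -1.1568, 0.3551)–(-0.301346, -1.1568, 0.0290283)  len=0.3261
  (v11,v13,v14) [+--] → (-0.301346, -1.1568, 0.0290283)–(-0.301346, -1.1568, -0.3551)  len=0.3841
  (v11,v14,v9) [+--] → (-0.301346, -1.1568, -0.3551)–(-1.59213, -1.1568, -0.0704306)  len=1.3218
  (v12,v0,v13) [-+-] → (1.24951, -1.1568, 0)–(0.742379, -1.1568, 0.292828)  len=0.5856
  (v13,v0,v1) [-++] → (0.742379, -1.1568, 0.292828)–(0.634531, -1.1568, 0.3551)  len=0.1245
  (v13,v1,v14) [-+-] → (0.634531, -1.1568, 0.3551)–(0.634531, -1.1568, -0.230557)  len=0.5857
  (v14,v1,v2) [-++] → (0.634531, -1.1568, -0.230557)–(0.634531, -1.1568, -0.3551)  len=0.1245
  (v14,v2,v12) [-+-] → (0.634531, -1.1568, -0.3551)–(0.992423, -1.1568, -0.148439)  len=0.4133
  (v12,v2,v0) [-++] → (0.992423, -1.1568, -0.148439)–(1.24951, -1.1568, 0)  len=0.2969

Chained into 2 loop(s):
  loop 1: 8 segments, perimeter = 3.5963
  loop 2: 6 segments, perimeter = 2.1305
Total perimeter = 5.727
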